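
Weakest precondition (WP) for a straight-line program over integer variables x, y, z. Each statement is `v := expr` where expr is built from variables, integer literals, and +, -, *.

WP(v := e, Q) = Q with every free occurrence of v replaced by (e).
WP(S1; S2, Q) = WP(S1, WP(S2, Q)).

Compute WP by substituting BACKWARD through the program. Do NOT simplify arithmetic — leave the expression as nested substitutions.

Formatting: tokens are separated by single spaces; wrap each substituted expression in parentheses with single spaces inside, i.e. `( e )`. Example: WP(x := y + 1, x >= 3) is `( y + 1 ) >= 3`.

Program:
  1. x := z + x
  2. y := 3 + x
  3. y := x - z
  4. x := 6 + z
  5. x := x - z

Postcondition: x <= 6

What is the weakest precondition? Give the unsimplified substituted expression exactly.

Answer: ( ( 6 + z ) - z ) <= 6

Derivation:
post: x <= 6
stmt 5: x := x - z  -- replace 1 occurrence(s) of x with (x - z)
  => ( x - z ) <= 6
stmt 4: x := 6 + z  -- replace 1 occurrence(s) of x with (6 + z)
  => ( ( 6 + z ) - z ) <= 6
stmt 3: y := x - z  -- replace 0 occurrence(s) of y with (x - z)
  => ( ( 6 + z ) - z ) <= 6
stmt 2: y := 3 + x  -- replace 0 occurrence(s) of y with (3 + x)
  => ( ( 6 + z ) - z ) <= 6
stmt 1: x := z + x  -- replace 0 occurrence(s) of x with (z + x)
  => ( ( 6 + z ) - z ) <= 6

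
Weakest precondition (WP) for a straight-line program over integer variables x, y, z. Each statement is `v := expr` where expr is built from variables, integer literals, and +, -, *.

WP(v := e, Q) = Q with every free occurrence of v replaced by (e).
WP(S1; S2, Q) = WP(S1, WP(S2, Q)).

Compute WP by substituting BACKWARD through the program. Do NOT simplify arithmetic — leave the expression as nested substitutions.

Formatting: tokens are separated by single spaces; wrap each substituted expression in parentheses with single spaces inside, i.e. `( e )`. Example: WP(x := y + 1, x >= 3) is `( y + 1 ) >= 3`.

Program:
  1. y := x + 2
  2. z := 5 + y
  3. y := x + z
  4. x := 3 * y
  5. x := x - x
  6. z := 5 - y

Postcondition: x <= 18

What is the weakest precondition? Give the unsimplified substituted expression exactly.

post: x <= 18
stmt 6: z := 5 - y  -- replace 0 occurrence(s) of z with (5 - y)
  => x <= 18
stmt 5: x := x - x  -- replace 1 occurrence(s) of x with (x - x)
  => ( x - x ) <= 18
stmt 4: x := 3 * y  -- replace 2 occurrence(s) of x with (3 * y)
  => ( ( 3 * y ) - ( 3 * y ) ) <= 18
stmt 3: y := x + z  -- replace 2 occurrence(s) of y with (x + z)
  => ( ( 3 * ( x + z ) ) - ( 3 * ( x + z ) ) ) <= 18
stmt 2: z := 5 + y  -- replace 2 occurrence(s) of z with (5 + y)
  => ( ( 3 * ( x + ( 5 + y ) ) ) - ( 3 * ( x + ( 5 + y ) ) ) ) <= 18
stmt 1: y := x + 2  -- replace 2 occurrence(s) of y with (x + 2)
  => ( ( 3 * ( x + ( 5 + ( x + 2 ) ) ) ) - ( 3 * ( x + ( 5 + ( x + 2 ) ) ) ) ) <= 18

Answer: ( ( 3 * ( x + ( 5 + ( x + 2 ) ) ) ) - ( 3 * ( x + ( 5 + ( x + 2 ) ) ) ) ) <= 18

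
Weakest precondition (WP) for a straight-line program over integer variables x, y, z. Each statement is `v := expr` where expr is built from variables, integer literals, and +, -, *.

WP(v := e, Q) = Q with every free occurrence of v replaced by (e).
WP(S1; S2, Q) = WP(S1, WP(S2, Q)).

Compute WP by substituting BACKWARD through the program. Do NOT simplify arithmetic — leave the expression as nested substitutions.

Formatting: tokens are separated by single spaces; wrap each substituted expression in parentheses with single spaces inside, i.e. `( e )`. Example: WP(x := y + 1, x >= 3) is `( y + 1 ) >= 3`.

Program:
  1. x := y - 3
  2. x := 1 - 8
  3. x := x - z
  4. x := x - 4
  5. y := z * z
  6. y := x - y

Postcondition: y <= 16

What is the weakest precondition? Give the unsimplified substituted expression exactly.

Answer: ( ( ( ( 1 - 8 ) - z ) - 4 ) - ( z * z ) ) <= 16

Derivation:
post: y <= 16
stmt 6: y := x - y  -- replace 1 occurrence(s) of y with (x - y)
  => ( x - y ) <= 16
stmt 5: y := z * z  -- replace 1 occurrence(s) of y with (z * z)
  => ( x - ( z * z ) ) <= 16
stmt 4: x := x - 4  -- replace 1 occurrence(s) of x with (x - 4)
  => ( ( x - 4 ) - ( z * z ) ) <= 16
stmt 3: x := x - z  -- replace 1 occurrence(s) of x with (x - z)
  => ( ( ( x - z ) - 4 ) - ( z * z ) ) <= 16
stmt 2: x := 1 - 8  -- replace 1 occurrence(s) of x with (1 - 8)
  => ( ( ( ( 1 - 8 ) - z ) - 4 ) - ( z * z ) ) <= 16
stmt 1: x := y - 3  -- replace 0 occurrence(s) of x with (y - 3)
  => ( ( ( ( 1 - 8 ) - z ) - 4 ) - ( z * z ) ) <= 16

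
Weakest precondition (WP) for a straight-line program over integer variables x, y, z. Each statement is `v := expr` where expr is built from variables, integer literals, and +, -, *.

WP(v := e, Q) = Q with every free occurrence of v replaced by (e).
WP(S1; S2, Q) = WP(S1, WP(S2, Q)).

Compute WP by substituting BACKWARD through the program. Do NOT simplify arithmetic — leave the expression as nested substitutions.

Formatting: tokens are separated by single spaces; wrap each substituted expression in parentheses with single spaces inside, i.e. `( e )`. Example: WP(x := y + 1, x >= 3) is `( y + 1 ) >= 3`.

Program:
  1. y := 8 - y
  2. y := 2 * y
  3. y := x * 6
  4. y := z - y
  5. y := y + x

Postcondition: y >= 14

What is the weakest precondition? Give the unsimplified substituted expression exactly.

post: y >= 14
stmt 5: y := y + x  -- replace 1 occurrence(s) of y with (y + x)
  => ( y + x ) >= 14
stmt 4: y := z - y  -- replace 1 occurrence(s) of y with (z - y)
  => ( ( z - y ) + x ) >= 14
stmt 3: y := x * 6  -- replace 1 occurrence(s) of y with (x * 6)
  => ( ( z - ( x * 6 ) ) + x ) >= 14
stmt 2: y := 2 * y  -- replace 0 occurrence(s) of y with (2 * y)
  => ( ( z - ( x * 6 ) ) + x ) >= 14
stmt 1: y := 8 - y  -- replace 0 occurrence(s) of y with (8 - y)
  => ( ( z - ( x * 6 ) ) + x ) >= 14

Answer: ( ( z - ( x * 6 ) ) + x ) >= 14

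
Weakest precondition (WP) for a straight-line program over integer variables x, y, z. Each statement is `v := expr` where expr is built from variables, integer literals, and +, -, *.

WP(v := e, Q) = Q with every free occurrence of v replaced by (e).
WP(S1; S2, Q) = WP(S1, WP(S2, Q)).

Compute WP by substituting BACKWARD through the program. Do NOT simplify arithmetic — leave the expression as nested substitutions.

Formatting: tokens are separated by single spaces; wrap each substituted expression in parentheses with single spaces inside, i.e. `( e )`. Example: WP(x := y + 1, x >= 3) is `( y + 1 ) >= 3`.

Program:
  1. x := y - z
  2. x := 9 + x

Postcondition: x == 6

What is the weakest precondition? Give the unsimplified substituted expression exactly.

Answer: ( 9 + ( y - z ) ) == 6

Derivation:
post: x == 6
stmt 2: x := 9 + x  -- replace 1 occurrence(s) of x with (9 + x)
  => ( 9 + x ) == 6
stmt 1: x := y - z  -- replace 1 occurrence(s) of x with (y - z)
  => ( 9 + ( y - z ) ) == 6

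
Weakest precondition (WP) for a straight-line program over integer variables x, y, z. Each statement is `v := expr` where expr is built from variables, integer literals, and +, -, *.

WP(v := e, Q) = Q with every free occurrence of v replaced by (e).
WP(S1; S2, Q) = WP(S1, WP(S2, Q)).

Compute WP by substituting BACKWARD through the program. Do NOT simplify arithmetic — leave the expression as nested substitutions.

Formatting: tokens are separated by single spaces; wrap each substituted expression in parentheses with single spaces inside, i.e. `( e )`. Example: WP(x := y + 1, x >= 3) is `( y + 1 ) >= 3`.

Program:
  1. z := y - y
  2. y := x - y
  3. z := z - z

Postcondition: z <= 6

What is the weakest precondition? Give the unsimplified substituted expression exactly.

Answer: ( ( y - y ) - ( y - y ) ) <= 6

Derivation:
post: z <= 6
stmt 3: z := z - z  -- replace 1 occurrence(s) of z with (z - z)
  => ( z - z ) <= 6
stmt 2: y := x - y  -- replace 0 occurrence(s) of y with (x - y)
  => ( z - z ) <= 6
stmt 1: z := y - y  -- replace 2 occurrence(s) of z with (y - y)
  => ( ( y - y ) - ( y - y ) ) <= 6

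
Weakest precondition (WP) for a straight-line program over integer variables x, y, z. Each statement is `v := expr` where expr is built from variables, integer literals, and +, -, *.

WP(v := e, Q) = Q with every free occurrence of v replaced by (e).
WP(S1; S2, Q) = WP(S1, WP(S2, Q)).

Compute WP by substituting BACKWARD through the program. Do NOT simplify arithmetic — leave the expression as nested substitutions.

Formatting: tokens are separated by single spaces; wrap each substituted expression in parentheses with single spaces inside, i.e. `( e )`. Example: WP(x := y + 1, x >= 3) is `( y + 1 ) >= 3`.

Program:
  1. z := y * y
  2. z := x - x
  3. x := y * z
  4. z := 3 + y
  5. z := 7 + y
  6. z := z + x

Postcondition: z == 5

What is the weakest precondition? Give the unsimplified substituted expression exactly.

post: z == 5
stmt 6: z := z + x  -- replace 1 occurrence(s) of z with (z + x)
  => ( z + x ) == 5
stmt 5: z := 7 + y  -- replace 1 occurrence(s) of z with (7 + y)
  => ( ( 7 + y ) + x ) == 5
stmt 4: z := 3 + y  -- replace 0 occurrence(s) of z with (3 + y)
  => ( ( 7 + y ) + x ) == 5
stmt 3: x := y * z  -- replace 1 occurrence(s) of x with (y * z)
  => ( ( 7 + y ) + ( y * z ) ) == 5
stmt 2: z := x - x  -- replace 1 occurrence(s) of z with (x - x)
  => ( ( 7 + y ) + ( y * ( x - x ) ) ) == 5
stmt 1: z := y * y  -- replace 0 occurrence(s) of z with (y * y)
  => ( ( 7 + y ) + ( y * ( x - x ) ) ) == 5

Answer: ( ( 7 + y ) + ( y * ( x - x ) ) ) == 5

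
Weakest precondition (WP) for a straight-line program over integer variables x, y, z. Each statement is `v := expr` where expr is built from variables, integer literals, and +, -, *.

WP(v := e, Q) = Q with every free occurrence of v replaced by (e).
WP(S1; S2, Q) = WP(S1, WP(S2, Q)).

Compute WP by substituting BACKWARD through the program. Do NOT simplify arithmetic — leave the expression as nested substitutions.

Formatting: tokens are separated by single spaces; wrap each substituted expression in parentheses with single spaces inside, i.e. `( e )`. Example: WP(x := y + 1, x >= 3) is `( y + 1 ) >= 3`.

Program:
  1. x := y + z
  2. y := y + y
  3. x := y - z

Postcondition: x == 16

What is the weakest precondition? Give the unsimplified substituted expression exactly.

Answer: ( ( y + y ) - z ) == 16

Derivation:
post: x == 16
stmt 3: x := y - z  -- replace 1 occurrence(s) of x with (y - z)
  => ( y - z ) == 16
stmt 2: y := y + y  -- replace 1 occurrence(s) of y with (y + y)
  => ( ( y + y ) - z ) == 16
stmt 1: x := y + z  -- replace 0 occurrence(s) of x with (y + z)
  => ( ( y + y ) - z ) == 16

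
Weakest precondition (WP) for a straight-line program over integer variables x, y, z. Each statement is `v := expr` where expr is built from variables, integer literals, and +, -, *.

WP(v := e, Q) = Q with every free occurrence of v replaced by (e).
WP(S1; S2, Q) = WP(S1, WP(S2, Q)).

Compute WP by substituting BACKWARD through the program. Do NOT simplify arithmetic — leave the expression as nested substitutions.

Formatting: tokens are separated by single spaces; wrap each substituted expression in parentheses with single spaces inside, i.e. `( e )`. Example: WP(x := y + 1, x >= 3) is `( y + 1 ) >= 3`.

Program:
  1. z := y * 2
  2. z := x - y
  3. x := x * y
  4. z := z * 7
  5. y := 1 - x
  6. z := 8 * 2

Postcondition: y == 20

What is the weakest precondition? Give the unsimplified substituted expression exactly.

post: y == 20
stmt 6: z := 8 * 2  -- replace 0 occurrence(s) of z with (8 * 2)
  => y == 20
stmt 5: y := 1 - x  -- replace 1 occurrence(s) of y with (1 - x)
  => ( 1 - x ) == 20
stmt 4: z := z * 7  -- replace 0 occurrence(s) of z with (z * 7)
  => ( 1 - x ) == 20
stmt 3: x := x * y  -- replace 1 occurrence(s) of x with (x * y)
  => ( 1 - ( x * y ) ) == 20
stmt 2: z := x - y  -- replace 0 occurrence(s) of z with (x - y)
  => ( 1 - ( x * y ) ) == 20
stmt 1: z := y * 2  -- replace 0 occurrence(s) of z with (y * 2)
  => ( 1 - ( x * y ) ) == 20

Answer: ( 1 - ( x * y ) ) == 20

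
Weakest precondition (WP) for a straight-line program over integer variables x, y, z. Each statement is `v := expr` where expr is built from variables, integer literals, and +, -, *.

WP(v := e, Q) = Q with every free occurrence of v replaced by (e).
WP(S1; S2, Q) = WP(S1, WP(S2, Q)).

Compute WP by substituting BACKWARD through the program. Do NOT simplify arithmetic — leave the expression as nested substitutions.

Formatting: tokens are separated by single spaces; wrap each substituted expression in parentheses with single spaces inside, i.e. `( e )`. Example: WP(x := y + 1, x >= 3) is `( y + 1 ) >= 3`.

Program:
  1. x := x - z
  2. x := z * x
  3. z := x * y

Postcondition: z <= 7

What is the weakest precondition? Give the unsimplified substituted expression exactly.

post: z <= 7
stmt 3: z := x * y  -- replace 1 occurrence(s) of z with (x * y)
  => ( x * y ) <= 7
stmt 2: x := z * x  -- replace 1 occurrence(s) of x with (z * x)
  => ( ( z * x ) * y ) <= 7
stmt 1: x := x - z  -- replace 1 occurrence(s) of x with (x - z)
  => ( ( z * ( x - z ) ) * y ) <= 7

Answer: ( ( z * ( x - z ) ) * y ) <= 7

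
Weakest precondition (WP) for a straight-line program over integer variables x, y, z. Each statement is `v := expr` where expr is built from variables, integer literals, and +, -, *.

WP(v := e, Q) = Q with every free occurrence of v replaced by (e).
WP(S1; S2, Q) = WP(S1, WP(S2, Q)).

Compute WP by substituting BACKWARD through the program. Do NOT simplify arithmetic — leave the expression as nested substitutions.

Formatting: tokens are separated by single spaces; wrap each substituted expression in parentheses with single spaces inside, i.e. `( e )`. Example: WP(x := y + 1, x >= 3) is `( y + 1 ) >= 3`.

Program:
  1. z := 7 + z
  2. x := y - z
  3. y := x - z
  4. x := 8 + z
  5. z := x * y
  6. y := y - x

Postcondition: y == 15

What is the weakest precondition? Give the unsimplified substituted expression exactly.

Answer: ( ( ( y - ( 7 + z ) ) - ( 7 + z ) ) - ( 8 + ( 7 + z ) ) ) == 15

Derivation:
post: y == 15
stmt 6: y := y - x  -- replace 1 occurrence(s) of y with (y - x)
  => ( y - x ) == 15
stmt 5: z := x * y  -- replace 0 occurrence(s) of z with (x * y)
  => ( y - x ) == 15
stmt 4: x := 8 + z  -- replace 1 occurrence(s) of x with (8 + z)
  => ( y - ( 8 + z ) ) == 15
stmt 3: y := x - z  -- replace 1 occurrence(s) of y with (x - z)
  => ( ( x - z ) - ( 8 + z ) ) == 15
stmt 2: x := y - z  -- replace 1 occurrence(s) of x with (y - z)
  => ( ( ( y - z ) - z ) - ( 8 + z ) ) == 15
stmt 1: z := 7 + z  -- replace 3 occurrence(s) of z with (7 + z)
  => ( ( ( y - ( 7 + z ) ) - ( 7 + z ) ) - ( 8 + ( 7 + z ) ) ) == 15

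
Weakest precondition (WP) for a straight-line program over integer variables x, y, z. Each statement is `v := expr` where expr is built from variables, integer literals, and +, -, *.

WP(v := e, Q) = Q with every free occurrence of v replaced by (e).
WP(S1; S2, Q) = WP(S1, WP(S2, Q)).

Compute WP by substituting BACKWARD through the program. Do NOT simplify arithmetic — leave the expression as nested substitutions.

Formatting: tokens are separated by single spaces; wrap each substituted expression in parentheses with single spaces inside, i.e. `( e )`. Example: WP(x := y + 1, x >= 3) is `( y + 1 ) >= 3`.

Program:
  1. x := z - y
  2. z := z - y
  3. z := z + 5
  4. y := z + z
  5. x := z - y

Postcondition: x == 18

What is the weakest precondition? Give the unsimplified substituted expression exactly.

Answer: ( ( ( z - y ) + 5 ) - ( ( ( z - y ) + 5 ) + ( ( z - y ) + 5 ) ) ) == 18

Derivation:
post: x == 18
stmt 5: x := z - y  -- replace 1 occurrence(s) of x with (z - y)
  => ( z - y ) == 18
stmt 4: y := z + z  -- replace 1 occurrence(s) of y with (z + z)
  => ( z - ( z + z ) ) == 18
stmt 3: z := z + 5  -- replace 3 occurrence(s) of z with (z + 5)
  => ( ( z + 5 ) - ( ( z + 5 ) + ( z + 5 ) ) ) == 18
stmt 2: z := z - y  -- replace 3 occurrence(s) of z with (z - y)
  => ( ( ( z - y ) + 5 ) - ( ( ( z - y ) + 5 ) + ( ( z - y ) + 5 ) ) ) == 18
stmt 1: x := z - y  -- replace 0 occurrence(s) of x with (z - y)
  => ( ( ( z - y ) + 5 ) - ( ( ( z - y ) + 5 ) + ( ( z - y ) + 5 ) ) ) == 18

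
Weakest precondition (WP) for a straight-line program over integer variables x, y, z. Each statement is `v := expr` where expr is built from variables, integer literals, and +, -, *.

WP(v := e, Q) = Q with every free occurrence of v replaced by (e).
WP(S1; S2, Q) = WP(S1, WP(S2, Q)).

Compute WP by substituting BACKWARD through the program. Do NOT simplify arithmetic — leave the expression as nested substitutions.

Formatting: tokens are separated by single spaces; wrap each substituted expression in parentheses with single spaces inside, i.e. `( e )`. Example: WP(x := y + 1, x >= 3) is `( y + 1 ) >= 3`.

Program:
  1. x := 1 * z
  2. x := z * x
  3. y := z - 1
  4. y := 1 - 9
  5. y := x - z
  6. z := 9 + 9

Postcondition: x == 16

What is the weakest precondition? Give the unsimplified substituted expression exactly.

post: x == 16
stmt 6: z := 9 + 9  -- replace 0 occurrence(s) of z with (9 + 9)
  => x == 16
stmt 5: y := x - z  -- replace 0 occurrence(s) of y with (x - z)
  => x == 16
stmt 4: y := 1 - 9  -- replace 0 occurrence(s) of y with (1 - 9)
  => x == 16
stmt 3: y := z - 1  -- replace 0 occurrence(s) of y with (z - 1)
  => x == 16
stmt 2: x := z * x  -- replace 1 occurrence(s) of x with (z * x)
  => ( z * x ) == 16
stmt 1: x := 1 * z  -- replace 1 occurrence(s) of x with (1 * z)
  => ( z * ( 1 * z ) ) == 16

Answer: ( z * ( 1 * z ) ) == 16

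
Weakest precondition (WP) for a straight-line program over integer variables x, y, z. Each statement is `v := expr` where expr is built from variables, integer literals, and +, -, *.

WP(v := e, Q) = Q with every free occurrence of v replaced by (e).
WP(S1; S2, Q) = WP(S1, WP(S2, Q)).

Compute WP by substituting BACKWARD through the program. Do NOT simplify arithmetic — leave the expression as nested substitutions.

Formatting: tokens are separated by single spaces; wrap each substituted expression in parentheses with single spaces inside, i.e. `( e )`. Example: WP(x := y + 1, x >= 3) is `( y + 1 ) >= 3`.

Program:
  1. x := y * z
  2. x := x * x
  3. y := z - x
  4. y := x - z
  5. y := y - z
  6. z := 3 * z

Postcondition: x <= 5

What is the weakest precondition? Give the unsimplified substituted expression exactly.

post: x <= 5
stmt 6: z := 3 * z  -- replace 0 occurrence(s) of z with (3 * z)
  => x <= 5
stmt 5: y := y - z  -- replace 0 occurrence(s) of y with (y - z)
  => x <= 5
stmt 4: y := x - z  -- replace 0 occurrence(s) of y with (x - z)
  => x <= 5
stmt 3: y := z - x  -- replace 0 occurrence(s) of y with (z - x)
  => x <= 5
stmt 2: x := x * x  -- replace 1 occurrence(s) of x with (x * x)
  => ( x * x ) <= 5
stmt 1: x := y * z  -- replace 2 occurrence(s) of x with (y * z)
  => ( ( y * z ) * ( y * z ) ) <= 5

Answer: ( ( y * z ) * ( y * z ) ) <= 5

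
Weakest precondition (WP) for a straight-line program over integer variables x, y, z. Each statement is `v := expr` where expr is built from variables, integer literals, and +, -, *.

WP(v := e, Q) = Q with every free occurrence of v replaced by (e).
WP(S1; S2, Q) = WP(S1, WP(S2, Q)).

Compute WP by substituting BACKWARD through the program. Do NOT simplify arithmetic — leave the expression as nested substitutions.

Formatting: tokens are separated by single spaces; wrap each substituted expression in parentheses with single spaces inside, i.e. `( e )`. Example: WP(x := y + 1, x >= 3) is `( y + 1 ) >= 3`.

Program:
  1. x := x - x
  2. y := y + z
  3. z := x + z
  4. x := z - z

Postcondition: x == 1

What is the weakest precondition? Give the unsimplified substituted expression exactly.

Answer: ( ( ( x - x ) + z ) - ( ( x - x ) + z ) ) == 1

Derivation:
post: x == 1
stmt 4: x := z - z  -- replace 1 occurrence(s) of x with (z - z)
  => ( z - z ) == 1
stmt 3: z := x + z  -- replace 2 occurrence(s) of z with (x + z)
  => ( ( x + z ) - ( x + z ) ) == 1
stmt 2: y := y + z  -- replace 0 occurrence(s) of y with (y + z)
  => ( ( x + z ) - ( x + z ) ) == 1
stmt 1: x := x - x  -- replace 2 occurrence(s) of x with (x - x)
  => ( ( ( x - x ) + z ) - ( ( x - x ) + z ) ) == 1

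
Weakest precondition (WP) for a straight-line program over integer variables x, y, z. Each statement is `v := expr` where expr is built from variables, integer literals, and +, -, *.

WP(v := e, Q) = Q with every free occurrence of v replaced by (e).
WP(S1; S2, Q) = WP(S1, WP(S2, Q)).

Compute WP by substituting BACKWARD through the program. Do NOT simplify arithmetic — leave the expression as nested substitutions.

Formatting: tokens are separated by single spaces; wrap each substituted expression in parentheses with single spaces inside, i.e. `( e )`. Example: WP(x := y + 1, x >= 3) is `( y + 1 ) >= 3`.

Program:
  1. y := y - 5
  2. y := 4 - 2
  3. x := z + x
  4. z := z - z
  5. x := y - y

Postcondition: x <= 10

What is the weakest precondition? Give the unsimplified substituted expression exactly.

Answer: ( ( 4 - 2 ) - ( 4 - 2 ) ) <= 10

Derivation:
post: x <= 10
stmt 5: x := y - y  -- replace 1 occurrence(s) of x with (y - y)
  => ( y - y ) <= 10
stmt 4: z := z - z  -- replace 0 occurrence(s) of z with (z - z)
  => ( y - y ) <= 10
stmt 3: x := z + x  -- replace 0 occurrence(s) of x with (z + x)
  => ( y - y ) <= 10
stmt 2: y := 4 - 2  -- replace 2 occurrence(s) of y with (4 - 2)
  => ( ( 4 - 2 ) - ( 4 - 2 ) ) <= 10
stmt 1: y := y - 5  -- replace 0 occurrence(s) of y with (y - 5)
  => ( ( 4 - 2 ) - ( 4 - 2 ) ) <= 10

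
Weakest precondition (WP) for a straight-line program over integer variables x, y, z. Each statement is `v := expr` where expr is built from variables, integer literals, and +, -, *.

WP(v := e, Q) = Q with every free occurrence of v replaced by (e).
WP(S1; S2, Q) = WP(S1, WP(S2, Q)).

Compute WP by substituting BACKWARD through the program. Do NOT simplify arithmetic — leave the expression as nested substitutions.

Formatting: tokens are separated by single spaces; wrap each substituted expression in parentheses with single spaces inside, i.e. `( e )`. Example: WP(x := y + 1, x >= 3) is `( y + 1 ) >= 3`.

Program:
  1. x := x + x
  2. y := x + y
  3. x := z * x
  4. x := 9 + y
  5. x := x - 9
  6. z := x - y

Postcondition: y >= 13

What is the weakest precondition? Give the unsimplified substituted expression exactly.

post: y >= 13
stmt 6: z := x - y  -- replace 0 occurrence(s) of z with (x - y)
  => y >= 13
stmt 5: x := x - 9  -- replace 0 occurrence(s) of x with (x - 9)
  => y >= 13
stmt 4: x := 9 + y  -- replace 0 occurrence(s) of x with (9 + y)
  => y >= 13
stmt 3: x := z * x  -- replace 0 occurrence(s) of x with (z * x)
  => y >= 13
stmt 2: y := x + y  -- replace 1 occurrence(s) of y with (x + y)
  => ( x + y ) >= 13
stmt 1: x := x + x  -- replace 1 occurrence(s) of x with (x + x)
  => ( ( x + x ) + y ) >= 13

Answer: ( ( x + x ) + y ) >= 13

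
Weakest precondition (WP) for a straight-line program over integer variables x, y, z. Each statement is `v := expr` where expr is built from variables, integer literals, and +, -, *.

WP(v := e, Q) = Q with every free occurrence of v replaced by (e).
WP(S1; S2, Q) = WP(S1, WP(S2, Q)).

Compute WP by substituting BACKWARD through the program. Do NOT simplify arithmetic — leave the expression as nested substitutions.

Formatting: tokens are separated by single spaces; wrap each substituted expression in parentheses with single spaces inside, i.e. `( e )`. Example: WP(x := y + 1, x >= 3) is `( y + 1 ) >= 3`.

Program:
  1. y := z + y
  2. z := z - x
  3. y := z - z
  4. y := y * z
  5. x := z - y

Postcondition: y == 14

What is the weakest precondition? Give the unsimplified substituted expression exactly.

Answer: ( ( ( z - x ) - ( z - x ) ) * ( z - x ) ) == 14

Derivation:
post: y == 14
stmt 5: x := z - y  -- replace 0 occurrence(s) of x with (z - y)
  => y == 14
stmt 4: y := y * z  -- replace 1 occurrence(s) of y with (y * z)
  => ( y * z ) == 14
stmt 3: y := z - z  -- replace 1 occurrence(s) of y with (z - z)
  => ( ( z - z ) * z ) == 14
stmt 2: z := z - x  -- replace 3 occurrence(s) of z with (z - x)
  => ( ( ( z - x ) - ( z - x ) ) * ( z - x ) ) == 14
stmt 1: y := z + y  -- replace 0 occurrence(s) of y with (z + y)
  => ( ( ( z - x ) - ( z - x ) ) * ( z - x ) ) == 14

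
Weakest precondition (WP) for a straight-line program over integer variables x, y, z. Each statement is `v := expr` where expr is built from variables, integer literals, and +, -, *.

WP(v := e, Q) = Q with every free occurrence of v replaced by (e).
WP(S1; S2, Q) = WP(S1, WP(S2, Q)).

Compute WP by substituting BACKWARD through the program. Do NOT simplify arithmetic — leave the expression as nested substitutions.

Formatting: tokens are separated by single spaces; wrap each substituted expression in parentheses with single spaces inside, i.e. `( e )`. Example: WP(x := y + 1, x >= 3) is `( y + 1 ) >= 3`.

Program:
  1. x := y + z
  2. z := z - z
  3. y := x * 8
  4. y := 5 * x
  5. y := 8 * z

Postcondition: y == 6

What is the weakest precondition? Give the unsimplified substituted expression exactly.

post: y == 6
stmt 5: y := 8 * z  -- replace 1 occurrence(s) of y with (8 * z)
  => ( 8 * z ) == 6
stmt 4: y := 5 * x  -- replace 0 occurrence(s) of y with (5 * x)
  => ( 8 * z ) == 6
stmt 3: y := x * 8  -- replace 0 occurrence(s) of y with (x * 8)
  => ( 8 * z ) == 6
stmt 2: z := z - z  -- replace 1 occurrence(s) of z with (z - z)
  => ( 8 * ( z - z ) ) == 6
stmt 1: x := y + z  -- replace 0 occurrence(s) of x with (y + z)
  => ( 8 * ( z - z ) ) == 6

Answer: ( 8 * ( z - z ) ) == 6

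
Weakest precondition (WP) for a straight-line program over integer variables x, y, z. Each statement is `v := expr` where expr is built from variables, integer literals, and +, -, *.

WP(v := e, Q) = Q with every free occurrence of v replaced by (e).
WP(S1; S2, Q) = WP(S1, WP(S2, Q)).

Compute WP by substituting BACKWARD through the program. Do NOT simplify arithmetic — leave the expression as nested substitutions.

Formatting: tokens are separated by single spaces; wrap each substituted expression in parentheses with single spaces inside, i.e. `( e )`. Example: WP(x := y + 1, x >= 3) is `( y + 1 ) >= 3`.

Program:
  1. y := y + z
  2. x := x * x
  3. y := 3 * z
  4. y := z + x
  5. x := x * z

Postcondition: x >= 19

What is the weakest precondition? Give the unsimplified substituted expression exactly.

post: x >= 19
stmt 5: x := x * z  -- replace 1 occurrence(s) of x with (x * z)
  => ( x * z ) >= 19
stmt 4: y := z + x  -- replace 0 occurrence(s) of y with (z + x)
  => ( x * z ) >= 19
stmt 3: y := 3 * z  -- replace 0 occurrence(s) of y with (3 * z)
  => ( x * z ) >= 19
stmt 2: x := x * x  -- replace 1 occurrence(s) of x with (x * x)
  => ( ( x * x ) * z ) >= 19
stmt 1: y := y + z  -- replace 0 occurrence(s) of y with (y + z)
  => ( ( x * x ) * z ) >= 19

Answer: ( ( x * x ) * z ) >= 19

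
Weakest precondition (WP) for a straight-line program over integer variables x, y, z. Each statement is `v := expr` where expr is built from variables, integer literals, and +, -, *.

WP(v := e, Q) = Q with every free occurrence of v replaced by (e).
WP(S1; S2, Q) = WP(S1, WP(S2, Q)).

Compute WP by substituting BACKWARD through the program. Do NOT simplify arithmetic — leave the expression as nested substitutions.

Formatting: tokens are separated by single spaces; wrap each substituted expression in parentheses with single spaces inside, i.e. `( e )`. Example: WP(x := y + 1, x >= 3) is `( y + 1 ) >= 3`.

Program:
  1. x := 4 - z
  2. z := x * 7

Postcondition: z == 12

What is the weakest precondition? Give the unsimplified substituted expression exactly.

post: z == 12
stmt 2: z := x * 7  -- replace 1 occurrence(s) of z with (x * 7)
  => ( x * 7 ) == 12
stmt 1: x := 4 - z  -- replace 1 occurrence(s) of x with (4 - z)
  => ( ( 4 - z ) * 7 ) == 12

Answer: ( ( 4 - z ) * 7 ) == 12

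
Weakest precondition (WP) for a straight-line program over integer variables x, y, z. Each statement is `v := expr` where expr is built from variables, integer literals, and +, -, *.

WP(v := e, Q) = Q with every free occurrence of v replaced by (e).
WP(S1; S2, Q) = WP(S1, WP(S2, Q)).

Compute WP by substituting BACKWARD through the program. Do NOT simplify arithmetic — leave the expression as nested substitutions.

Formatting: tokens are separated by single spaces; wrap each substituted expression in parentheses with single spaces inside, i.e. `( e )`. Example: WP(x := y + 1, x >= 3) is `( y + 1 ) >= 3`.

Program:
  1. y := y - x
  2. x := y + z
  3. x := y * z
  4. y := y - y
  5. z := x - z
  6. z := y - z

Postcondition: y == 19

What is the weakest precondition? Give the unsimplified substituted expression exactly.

post: y == 19
stmt 6: z := y - z  -- replace 0 occurrence(s) of z with (y - z)
  => y == 19
stmt 5: z := x - z  -- replace 0 occurrence(s) of z with (x - z)
  => y == 19
stmt 4: y := y - y  -- replace 1 occurrence(s) of y with (y - y)
  => ( y - y ) == 19
stmt 3: x := y * z  -- replace 0 occurrence(s) of x with (y * z)
  => ( y - y ) == 19
stmt 2: x := y + z  -- replace 0 occurrence(s) of x with (y + z)
  => ( y - y ) == 19
stmt 1: y := y - x  -- replace 2 occurrence(s) of y with (y - x)
  => ( ( y - x ) - ( y - x ) ) == 19

Answer: ( ( y - x ) - ( y - x ) ) == 19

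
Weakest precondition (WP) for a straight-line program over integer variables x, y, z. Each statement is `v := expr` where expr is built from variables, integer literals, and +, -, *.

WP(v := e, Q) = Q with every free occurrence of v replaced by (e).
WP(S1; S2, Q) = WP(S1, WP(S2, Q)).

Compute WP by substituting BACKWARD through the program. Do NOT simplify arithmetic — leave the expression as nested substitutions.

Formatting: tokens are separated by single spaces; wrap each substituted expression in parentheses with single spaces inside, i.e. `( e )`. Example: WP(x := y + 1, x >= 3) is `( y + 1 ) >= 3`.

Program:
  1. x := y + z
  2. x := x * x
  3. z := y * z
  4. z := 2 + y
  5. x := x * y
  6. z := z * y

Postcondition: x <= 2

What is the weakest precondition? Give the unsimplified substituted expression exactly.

Answer: ( ( ( y + z ) * ( y + z ) ) * y ) <= 2

Derivation:
post: x <= 2
stmt 6: z := z * y  -- replace 0 occurrence(s) of z with (z * y)
  => x <= 2
stmt 5: x := x * y  -- replace 1 occurrence(s) of x with (x * y)
  => ( x * y ) <= 2
stmt 4: z := 2 + y  -- replace 0 occurrence(s) of z with (2 + y)
  => ( x * y ) <= 2
stmt 3: z := y * z  -- replace 0 occurrence(s) of z with (y * z)
  => ( x * y ) <= 2
stmt 2: x := x * x  -- replace 1 occurrence(s) of x with (x * x)
  => ( ( x * x ) * y ) <= 2
stmt 1: x := y + z  -- replace 2 occurrence(s) of x with (y + z)
  => ( ( ( y + z ) * ( y + z ) ) * y ) <= 2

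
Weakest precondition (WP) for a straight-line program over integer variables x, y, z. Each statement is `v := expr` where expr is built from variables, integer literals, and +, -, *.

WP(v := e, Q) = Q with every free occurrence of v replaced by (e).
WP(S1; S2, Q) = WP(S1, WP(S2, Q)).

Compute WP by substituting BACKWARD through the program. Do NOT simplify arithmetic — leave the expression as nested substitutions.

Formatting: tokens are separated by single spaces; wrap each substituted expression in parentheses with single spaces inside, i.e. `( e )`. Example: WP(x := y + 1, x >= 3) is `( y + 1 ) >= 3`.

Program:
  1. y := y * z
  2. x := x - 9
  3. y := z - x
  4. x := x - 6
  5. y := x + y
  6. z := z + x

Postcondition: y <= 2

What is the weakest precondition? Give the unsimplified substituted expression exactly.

post: y <= 2
stmt 6: z := z + x  -- replace 0 occurrence(s) of z with (z + x)
  => y <= 2
stmt 5: y := x + y  -- replace 1 occurrence(s) of y with (x + y)
  => ( x + y ) <= 2
stmt 4: x := x - 6  -- replace 1 occurrence(s) of x with (x - 6)
  => ( ( x - 6 ) + y ) <= 2
stmt 3: y := z - x  -- replace 1 occurrence(s) of y with (z - x)
  => ( ( x - 6 ) + ( z - x ) ) <= 2
stmt 2: x := x - 9  -- replace 2 occurrence(s) of x with (x - 9)
  => ( ( ( x - 9 ) - 6 ) + ( z - ( x - 9 ) ) ) <= 2
stmt 1: y := y * z  -- replace 0 occurrence(s) of y with (y * z)
  => ( ( ( x - 9 ) - 6 ) + ( z - ( x - 9 ) ) ) <= 2

Answer: ( ( ( x - 9 ) - 6 ) + ( z - ( x - 9 ) ) ) <= 2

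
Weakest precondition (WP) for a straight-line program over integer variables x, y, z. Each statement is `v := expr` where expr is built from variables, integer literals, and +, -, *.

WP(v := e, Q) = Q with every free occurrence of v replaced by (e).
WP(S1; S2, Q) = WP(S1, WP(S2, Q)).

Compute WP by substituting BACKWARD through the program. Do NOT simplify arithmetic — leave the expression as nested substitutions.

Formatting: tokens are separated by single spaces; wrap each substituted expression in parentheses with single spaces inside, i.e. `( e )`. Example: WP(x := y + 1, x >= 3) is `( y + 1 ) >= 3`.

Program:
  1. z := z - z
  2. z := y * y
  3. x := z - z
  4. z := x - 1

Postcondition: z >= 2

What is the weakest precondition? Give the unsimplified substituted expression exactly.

post: z >= 2
stmt 4: z := x - 1  -- replace 1 occurrence(s) of z with (x - 1)
  => ( x - 1 ) >= 2
stmt 3: x := z - z  -- replace 1 occurrence(s) of x with (z - z)
  => ( ( z - z ) - 1 ) >= 2
stmt 2: z := y * y  -- replace 2 occurrence(s) of z with (y * y)
  => ( ( ( y * y ) - ( y * y ) ) - 1 ) >= 2
stmt 1: z := z - z  -- replace 0 occurrence(s) of z with (z - z)
  => ( ( ( y * y ) - ( y * y ) ) - 1 ) >= 2

Answer: ( ( ( y * y ) - ( y * y ) ) - 1 ) >= 2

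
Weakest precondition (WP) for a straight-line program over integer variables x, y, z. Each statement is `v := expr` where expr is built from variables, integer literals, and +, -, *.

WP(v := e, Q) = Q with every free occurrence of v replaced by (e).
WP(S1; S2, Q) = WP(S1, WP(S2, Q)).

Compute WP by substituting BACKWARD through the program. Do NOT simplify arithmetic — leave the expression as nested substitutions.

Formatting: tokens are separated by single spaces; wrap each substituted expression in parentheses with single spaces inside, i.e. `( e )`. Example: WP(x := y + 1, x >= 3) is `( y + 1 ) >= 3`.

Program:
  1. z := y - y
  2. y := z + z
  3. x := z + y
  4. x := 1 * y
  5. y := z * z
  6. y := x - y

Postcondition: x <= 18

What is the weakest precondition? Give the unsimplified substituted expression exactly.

post: x <= 18
stmt 6: y := x - y  -- replace 0 occurrence(s) of y with (x - y)
  => x <= 18
stmt 5: y := z * z  -- replace 0 occurrence(s) of y with (z * z)
  => x <= 18
stmt 4: x := 1 * y  -- replace 1 occurrence(s) of x with (1 * y)
  => ( 1 * y ) <= 18
stmt 3: x := z + y  -- replace 0 occurrence(s) of x with (z + y)
  => ( 1 * y ) <= 18
stmt 2: y := z + z  -- replace 1 occurrence(s) of y with (z + z)
  => ( 1 * ( z + z ) ) <= 18
stmt 1: z := y - y  -- replace 2 occurrence(s) of z with (y - y)
  => ( 1 * ( ( y - y ) + ( y - y ) ) ) <= 18

Answer: ( 1 * ( ( y - y ) + ( y - y ) ) ) <= 18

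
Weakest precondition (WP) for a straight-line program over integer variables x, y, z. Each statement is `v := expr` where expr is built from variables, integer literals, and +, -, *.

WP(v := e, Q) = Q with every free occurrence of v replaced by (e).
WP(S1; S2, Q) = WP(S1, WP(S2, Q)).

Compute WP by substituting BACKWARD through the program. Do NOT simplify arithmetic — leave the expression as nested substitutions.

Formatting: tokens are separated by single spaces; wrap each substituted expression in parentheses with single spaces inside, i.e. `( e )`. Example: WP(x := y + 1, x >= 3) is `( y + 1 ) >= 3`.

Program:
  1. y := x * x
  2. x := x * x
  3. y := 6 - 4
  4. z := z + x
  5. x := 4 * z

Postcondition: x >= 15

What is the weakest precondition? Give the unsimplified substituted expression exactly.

post: x >= 15
stmt 5: x := 4 * z  -- replace 1 occurrence(s) of x with (4 * z)
  => ( 4 * z ) >= 15
stmt 4: z := z + x  -- replace 1 occurrence(s) of z with (z + x)
  => ( 4 * ( z + x ) ) >= 15
stmt 3: y := 6 - 4  -- replace 0 occurrence(s) of y with (6 - 4)
  => ( 4 * ( z + x ) ) >= 15
stmt 2: x := x * x  -- replace 1 occurrence(s) of x with (x * x)
  => ( 4 * ( z + ( x * x ) ) ) >= 15
stmt 1: y := x * x  -- replace 0 occurrence(s) of y with (x * x)
  => ( 4 * ( z + ( x * x ) ) ) >= 15

Answer: ( 4 * ( z + ( x * x ) ) ) >= 15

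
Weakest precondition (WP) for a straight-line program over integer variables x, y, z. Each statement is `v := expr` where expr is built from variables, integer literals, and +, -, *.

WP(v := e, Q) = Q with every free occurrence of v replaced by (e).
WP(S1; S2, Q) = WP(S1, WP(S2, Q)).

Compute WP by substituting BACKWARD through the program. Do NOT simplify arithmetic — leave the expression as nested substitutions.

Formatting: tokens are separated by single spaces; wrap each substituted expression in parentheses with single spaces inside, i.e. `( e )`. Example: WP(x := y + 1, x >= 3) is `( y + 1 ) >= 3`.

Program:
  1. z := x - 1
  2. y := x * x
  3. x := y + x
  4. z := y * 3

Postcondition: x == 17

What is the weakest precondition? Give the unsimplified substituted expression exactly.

Answer: ( ( x * x ) + x ) == 17

Derivation:
post: x == 17
stmt 4: z := y * 3  -- replace 0 occurrence(s) of z with (y * 3)
  => x == 17
stmt 3: x := y + x  -- replace 1 occurrence(s) of x with (y + x)
  => ( y + x ) == 17
stmt 2: y := x * x  -- replace 1 occurrence(s) of y with (x * x)
  => ( ( x * x ) + x ) == 17
stmt 1: z := x - 1  -- replace 0 occurrence(s) of z with (x - 1)
  => ( ( x * x ) + x ) == 17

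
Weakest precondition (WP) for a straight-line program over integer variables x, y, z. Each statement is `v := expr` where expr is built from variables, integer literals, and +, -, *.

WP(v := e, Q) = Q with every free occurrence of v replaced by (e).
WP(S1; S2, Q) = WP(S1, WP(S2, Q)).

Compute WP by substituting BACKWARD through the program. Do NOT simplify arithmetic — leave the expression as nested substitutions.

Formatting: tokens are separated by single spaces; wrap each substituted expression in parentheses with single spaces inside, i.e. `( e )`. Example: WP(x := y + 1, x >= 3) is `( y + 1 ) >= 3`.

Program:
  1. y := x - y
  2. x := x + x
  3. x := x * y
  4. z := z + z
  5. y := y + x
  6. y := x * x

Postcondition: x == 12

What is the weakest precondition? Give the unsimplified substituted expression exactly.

Answer: ( ( x + x ) * ( x - y ) ) == 12

Derivation:
post: x == 12
stmt 6: y := x * x  -- replace 0 occurrence(s) of y with (x * x)
  => x == 12
stmt 5: y := y + x  -- replace 0 occurrence(s) of y with (y + x)
  => x == 12
stmt 4: z := z + z  -- replace 0 occurrence(s) of z with (z + z)
  => x == 12
stmt 3: x := x * y  -- replace 1 occurrence(s) of x with (x * y)
  => ( x * y ) == 12
stmt 2: x := x + x  -- replace 1 occurrence(s) of x with (x + x)
  => ( ( x + x ) * y ) == 12
stmt 1: y := x - y  -- replace 1 occurrence(s) of y with (x - y)
  => ( ( x + x ) * ( x - y ) ) == 12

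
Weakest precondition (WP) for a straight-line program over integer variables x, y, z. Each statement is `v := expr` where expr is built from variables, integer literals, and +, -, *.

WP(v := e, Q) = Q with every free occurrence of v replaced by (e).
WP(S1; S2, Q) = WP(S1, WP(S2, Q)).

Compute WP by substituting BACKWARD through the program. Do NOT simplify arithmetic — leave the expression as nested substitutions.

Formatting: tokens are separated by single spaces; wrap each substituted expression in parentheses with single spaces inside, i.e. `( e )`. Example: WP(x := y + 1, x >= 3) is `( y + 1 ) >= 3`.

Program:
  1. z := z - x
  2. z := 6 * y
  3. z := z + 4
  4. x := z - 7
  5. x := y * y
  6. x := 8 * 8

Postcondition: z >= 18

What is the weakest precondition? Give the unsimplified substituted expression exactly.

Answer: ( ( 6 * y ) + 4 ) >= 18

Derivation:
post: z >= 18
stmt 6: x := 8 * 8  -- replace 0 occurrence(s) of x with (8 * 8)
  => z >= 18
stmt 5: x := y * y  -- replace 0 occurrence(s) of x with (y * y)
  => z >= 18
stmt 4: x := z - 7  -- replace 0 occurrence(s) of x with (z - 7)
  => z >= 18
stmt 3: z := z + 4  -- replace 1 occurrence(s) of z with (z + 4)
  => ( z + 4 ) >= 18
stmt 2: z := 6 * y  -- replace 1 occurrence(s) of z with (6 * y)
  => ( ( 6 * y ) + 4 ) >= 18
stmt 1: z := z - x  -- replace 0 occurrence(s) of z with (z - x)
  => ( ( 6 * y ) + 4 ) >= 18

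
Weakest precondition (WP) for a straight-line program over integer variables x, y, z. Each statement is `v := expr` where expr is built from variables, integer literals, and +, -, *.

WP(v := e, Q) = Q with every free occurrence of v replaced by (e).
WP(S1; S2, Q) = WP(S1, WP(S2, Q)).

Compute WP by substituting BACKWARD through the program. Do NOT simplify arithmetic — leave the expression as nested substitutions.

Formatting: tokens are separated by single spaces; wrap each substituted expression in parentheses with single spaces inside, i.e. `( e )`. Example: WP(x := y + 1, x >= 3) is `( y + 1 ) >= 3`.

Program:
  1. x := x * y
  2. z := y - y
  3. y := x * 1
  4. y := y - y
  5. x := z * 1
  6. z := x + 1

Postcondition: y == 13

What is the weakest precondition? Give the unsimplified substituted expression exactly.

post: y == 13
stmt 6: z := x + 1  -- replace 0 occurrence(s) of z with (x + 1)
  => y == 13
stmt 5: x := z * 1  -- replace 0 occurrence(s) of x with (z * 1)
  => y == 13
stmt 4: y := y - y  -- replace 1 occurrence(s) of y with (y - y)
  => ( y - y ) == 13
stmt 3: y := x * 1  -- replace 2 occurrence(s) of y with (x * 1)
  => ( ( x * 1 ) - ( x * 1 ) ) == 13
stmt 2: z := y - y  -- replace 0 occurrence(s) of z with (y - y)
  => ( ( x * 1 ) - ( x * 1 ) ) == 13
stmt 1: x := x * y  -- replace 2 occurrence(s) of x with (x * y)
  => ( ( ( x * y ) * 1 ) - ( ( x * y ) * 1 ) ) == 13

Answer: ( ( ( x * y ) * 1 ) - ( ( x * y ) * 1 ) ) == 13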